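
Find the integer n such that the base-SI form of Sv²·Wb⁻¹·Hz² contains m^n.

2

Sv = m²·s⁻².
So Sv² = m⁴·s⁻⁴.
Wb = kg·m²·s⁻²·A⁻¹.
So Wb⁻¹ = kg⁻¹·m⁻²·s²·A.
Hz = s⁻¹.
So Hz² = s⁻².
Combining: Sv²·Wb⁻¹·Hz² = (m⁴·s⁻⁴) · (kg⁻¹·m⁻²·s²·A) · s⁻² = kg⁻¹·m²·s⁻⁴·A.
The exponent of m is 2.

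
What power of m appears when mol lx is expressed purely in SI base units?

-2

lx = m⁻²·cd.
Combining: mol·lx = mol · (m⁻²·cd) = m⁻²·mol·cd.
The exponent of m is -2.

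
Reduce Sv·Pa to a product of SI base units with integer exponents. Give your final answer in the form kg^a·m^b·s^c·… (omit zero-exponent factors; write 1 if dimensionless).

Sv = J/kg (equivalent dose = energy per mass),
    = m²·s⁻².
Pa = N/m² (pressure = force per area),
    = kg·m⁻¹·s⁻².
Combining: Sv·Pa = (m²·s⁻²) · (kg·m⁻¹·s⁻²) = kg·m·s⁻⁴.

kg·m·s⁻⁴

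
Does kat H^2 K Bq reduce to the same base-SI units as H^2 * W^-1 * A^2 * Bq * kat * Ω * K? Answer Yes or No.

Yes

Left side:
  kat = mol/s = s⁻¹·mol (catalytic activity).
  H = Wb/A (inductance = flux per current),
      = kg·m²·s⁻²·A⁻².
  So H² = kg²·m⁴·s⁻⁴·A⁻⁴.
  Bq = 1/s = s⁻¹ (activity is decays per second).
  Combining: kat·H²·K·Bq = (s⁻¹·mol) · (kg²·m⁴·s⁻⁴·A⁻⁴) · K · s⁻¹ = kg²·m⁴·s⁻⁶·A⁻⁴·K·mol.
Right side:
  H = Wb/A (inductance = flux per current),
      = kg·m²·s⁻²·A⁻².
  So H² = kg²·m⁴·s⁻⁴·A⁻⁴.
  W = J/s (power = energy per time),
      = kg·m²·s⁻³.
  So W⁻¹ = kg⁻¹·m⁻²·s³.
  Bq = 1/s = s⁻¹ (activity is decays per second).
  kat = mol/s = s⁻¹·mol (catalytic activity).
  Ω = V/A (resistance = voltage per current),
      = kg·m²·s⁻³·A⁻².
  Combining: H²·W⁻¹·A²·Bq·kat·Ω·K = (kg²·m⁴·s⁻⁴·A⁻⁴) · (kg⁻¹·m⁻²·s³) · A² · s⁻¹ · (s⁻¹·mol) · (kg·m²·s⁻³·A⁻²) · K = kg²·m⁴·s⁻⁶·A⁻⁴·K·mol.
Both reduce to kg²·m⁴·s⁻⁶·A⁻⁴·K·mol.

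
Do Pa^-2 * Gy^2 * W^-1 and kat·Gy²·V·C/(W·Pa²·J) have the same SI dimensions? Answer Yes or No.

Left side:
  Pa = N/m² (pressure = force per area),
      = kg·m⁻¹·s⁻².
  So Pa⁻² = kg⁻²·m²·s⁴.
  Gy = J/kg (absorbed dose = energy per mass),
      = m²·s⁻².
  So Gy² = m⁴·s⁻⁴.
  W = J/s (power = energy per time),
      = kg·m²·s⁻³.
  So W⁻¹ = kg⁻¹·m⁻²·s³.
  Combining: Pa⁻²·Gy²·W⁻¹ = (kg⁻²·m²·s⁴) · (m⁴·s⁻⁴) · (kg⁻¹·m⁻²·s³) = kg⁻³·m⁴·s³.
Right side:
  kat = s⁻¹·mol.
  Gy = m²·s⁻².
  So Gy² = m⁴·s⁻⁴.
  V = kg·m²·s⁻³·A⁻¹.
  W = kg·m²·s⁻³.
  So W⁻¹ = kg⁻¹·m⁻²·s³.
  C = s·A.
  Pa = kg·m⁻¹·s⁻².
  So Pa⁻² = kg⁻²·m²·s⁴.
  J = kg·m²·s⁻².
  So J⁻¹ = kg⁻¹·m⁻²·s².
  Combining: kat·Gy²·V·W⁻¹·C·Pa⁻²·J⁻¹ = (s⁻¹·mol) · (m⁴·s⁻⁴) · (kg·m²·s⁻³·A⁻¹) · (kg⁻¹·m⁻²·s³) · (s·A) · (kg⁻²·m²·s⁴) · (kg⁻¹·m⁻²·s²) = kg⁻³·m⁴·s²·mol.
Left is kg⁻³·m⁴·s³; right is kg⁻³·m⁴·s²·mol — different.

No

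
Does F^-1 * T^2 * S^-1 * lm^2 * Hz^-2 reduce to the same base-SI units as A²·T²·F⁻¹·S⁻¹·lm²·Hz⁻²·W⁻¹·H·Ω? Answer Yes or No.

Left side:
  F = C/V (capacitance = charge per voltage),
      = A·s/(kg·m²·s⁻³·A⁻¹) (substituting C and V),
      = kg⁻¹·m⁻²·s⁴·A².
  So F⁻¹ = kg·m²·s⁻⁴·A⁻².
  T = Wb/m² (flux density = flux per area),
      = kg·s⁻²·A⁻¹.
  So T² = kg²·s⁻⁴·A⁻².
  S = 1/Ω (conductance is reciprocal resistance),
      = kg⁻¹·m⁻²·s³·A².
  So S⁻¹ = kg·m²·s⁻³·A⁻².
  lm = cd·sr = cd (luminous flux; sr is dimensionless).
  So lm² = cd².
  Hz = 1/s = s⁻¹ (frequency is cycles per second).
  So Hz⁻² = s².
  Combining: F⁻¹·T²·S⁻¹·lm²·Hz⁻² = (kg·m²·s⁻⁴·A⁻²) · (kg²·s⁻⁴·A⁻²) · (kg·m²·s⁻³·A⁻²) · cd² · s² = kg⁴·m⁴·s⁻⁹·A⁻⁶·cd².
Right side:
  T = Wb/m² (flux density = flux per area),
      = kg·s⁻²·A⁻¹.
  So T² = kg²·s⁻⁴·A⁻².
  F = C/V (capacitance = charge per voltage),
      = A·s/(kg·m²·s⁻³·A⁻¹) (substituting C and V),
      = kg⁻¹·m⁻²·s⁴·A².
  So F⁻¹ = kg·m²·s⁻⁴·A⁻².
  S = 1/Ω (conductance is reciprocal resistance),
      = kg⁻¹·m⁻²·s³·A².
  So S⁻¹ = kg·m²·s⁻³·A⁻².
  lm = cd·sr = cd (luminous flux; sr is dimensionless).
  So lm² = cd².
  Hz = 1/s = s⁻¹ (frequency is cycles per second).
  So Hz⁻² = s².
  W = J/s (power = energy per time),
      = kg·m²·s⁻³.
  So W⁻¹ = kg⁻¹·m⁻²·s³.
  H = Wb/A (inductance = flux per current),
      = kg·m²·s⁻²·A⁻².
  Ω = V/A (resistance = voltage per current),
      = kg·m²·s⁻³·A⁻².
  Combining: A²·T²·F⁻¹·S⁻¹·lm²·Hz⁻²·W⁻¹·H·Ω = A² · (kg²·s⁻⁴·A⁻²) · (kg·m²·s⁻⁴·A⁻²) · (kg·m²·s⁻³·A⁻²) · cd² · s² · (kg⁻¹·m⁻²·s³) · (kg·m²·s⁻²·A⁻²) · (kg·m²·s⁻³·A⁻²) = kg⁵·m⁶·s⁻¹¹·A⁻⁸·cd².
Left is kg⁴·m⁴·s⁻⁹·A⁻⁶·cd²; right is kg⁵·m⁶·s⁻¹¹·A⁻⁸·cd² — different.

No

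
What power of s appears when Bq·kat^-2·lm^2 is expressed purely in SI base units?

Bq = s⁻¹.
kat = s⁻¹·mol.
So kat⁻² = s²·mol⁻².
lm = cd.
So lm² = cd².
Combining: Bq·kat⁻²·lm² = s⁻¹ · (s²·mol⁻²) · cd² = s·mol⁻²·cd².
The exponent of s is 1.

1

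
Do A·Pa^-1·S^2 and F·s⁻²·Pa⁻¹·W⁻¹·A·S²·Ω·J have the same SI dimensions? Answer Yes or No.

Left side:
  Pa = N/m² (pressure = force per area),
      = kg·m⁻¹·s⁻².
  So Pa⁻¹ = kg⁻¹·m·s².
  S = 1/Ω (conductance is reciprocal resistance),
      = kg⁻¹·m⁻²·s³·A².
  So S² = kg⁻²·m⁻⁴·s⁶·A⁴.
  Combining: A·Pa⁻¹·S² = A · (kg⁻¹·m·s²) · (kg⁻²·m⁻⁴·s⁶·A⁴) = kg⁻³·m⁻³·s⁸·A⁵.
Right side:
  F = C/V (capacitance = charge per voltage),
      = A·s/(kg·m²·s⁻³·A⁻¹) (substituting C and V),
      = kg⁻¹·m⁻²·s⁴·A².
  Pa = N/m² (pressure = force per area),
      = kg·m⁻¹·s⁻².
  So Pa⁻¹ = kg⁻¹·m·s².
  W = J/s (power = energy per time),
      = kg·m²·s⁻³.
  So W⁻¹ = kg⁻¹·m⁻²·s³.
  S = 1/Ω (conductance is reciprocal resistance),
      = kg⁻¹·m⁻²·s³·A².
  So S² = kg⁻²·m⁻⁴·s⁶·A⁴.
  Ω = V/A (resistance = voltage per current),
      = kg·m²·s⁻³·A⁻².
  J = N·m (work = force × distance),
      = kg·m²·s⁻².
  Combining: F·s⁻²·Pa⁻¹·W⁻¹·A·S²·Ω·J = (kg⁻¹·m⁻²·s⁴·A²) · s⁻² · (kg⁻¹·m·s²) · (kg⁻¹·m⁻²·s³) · A · (kg⁻²·m⁻⁴·s⁶·A⁴) · (kg·m²·s⁻³·A⁻²) · (kg·m²·s⁻²) = kg⁻³·m⁻³·s⁸·A⁵.
Both reduce to kg⁻³·m⁻³·s⁸·A⁵.

Yes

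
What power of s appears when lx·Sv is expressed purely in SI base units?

-2

lx = lm/m² (illuminance = luminous flux per area),
    = m⁻²·cd.
Sv = J/kg (equivalent dose = energy per mass),
    = m²·s⁻².
Combining: lx·Sv = (m⁻²·cd) · (m²·s⁻²) = s⁻²·cd.
The exponent of s is -2.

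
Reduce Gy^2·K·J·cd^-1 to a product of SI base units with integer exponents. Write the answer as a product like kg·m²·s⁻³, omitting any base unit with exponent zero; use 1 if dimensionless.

Gy = m²·s⁻².
So Gy² = m⁴·s⁻⁴.
J = kg·m²·s⁻².
Combining: Gy²·K·J·cd⁻¹ = (m⁴·s⁻⁴) · K · (kg·m²·s⁻²) · cd⁻¹ = kg·m⁶·s⁻⁶·K·cd⁻¹.

kg·m⁶·s⁻⁶·K·cd⁻¹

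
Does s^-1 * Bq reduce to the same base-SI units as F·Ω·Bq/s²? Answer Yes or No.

Left side:
  Bq = 1/s = s⁻¹ (activity is decays per second).
  Combining: s⁻¹·Bq = s⁻¹ · s⁻¹ = s⁻².
Right side:
  F = C/V (capacitance = charge per voltage),
      = A·s/(kg·m²·s⁻³·A⁻¹) (substituting C and V),
      = kg⁻¹·m⁻²·s⁴·A².
  Ω = V/A (resistance = voltage per current),
      = kg·m²·s⁻³·A⁻².
  Bq = 1/s = s⁻¹ (activity is decays per second).
  Combining: F·Ω·Bq·s⁻² = (kg⁻¹·m⁻²·s⁴·A²) · (kg·m²·s⁻³·A⁻²) · s⁻¹ · s⁻² = s⁻².
Both reduce to s⁻².

Yes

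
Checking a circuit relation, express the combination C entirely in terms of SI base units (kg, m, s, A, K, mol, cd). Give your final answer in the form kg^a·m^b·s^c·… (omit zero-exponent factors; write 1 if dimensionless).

s·A

C = s·A.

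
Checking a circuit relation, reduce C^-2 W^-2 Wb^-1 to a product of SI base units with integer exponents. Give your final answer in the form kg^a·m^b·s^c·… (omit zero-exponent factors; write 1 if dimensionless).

C = A·s = s·A (charge = current × time).
So C⁻² = s⁻²·A⁻².
W = J/s (power = energy per time),
    = kg·m²·s⁻³.
So W⁻² = kg⁻²·m⁻⁴·s⁶.
Wb = V·s (flux: a volt is a weber per second),
    = kg·m²·s⁻²·A⁻¹.
So Wb⁻¹ = kg⁻¹·m⁻²·s²·A.
Combining: C⁻²·W⁻²·Wb⁻¹ = (s⁻²·A⁻²) · (kg⁻²·m⁻⁴·s⁶) · (kg⁻¹·m⁻²·s²·A) = kg⁻³·m⁻⁶·s⁶·A⁻¹.

kg⁻³·m⁻⁶·s⁶·A⁻¹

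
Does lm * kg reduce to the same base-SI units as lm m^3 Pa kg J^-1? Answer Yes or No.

Yes

Left side:
  lm = cd·sr = cd (luminous flux; sr is dimensionless).
  Combining: lm·kg = cd · kg = kg·cd.
Right side:
  lm = cd.
  Pa = kg·m⁻¹·s⁻².
  J = kg·m²·s⁻².
  So J⁻¹ = kg⁻¹·m⁻²·s².
  Combining: lm·m³·Pa·kg·J⁻¹ = cd · m³ · (kg·m⁻¹·s⁻²) · kg · (kg⁻¹·m⁻²·s²) = kg·cd.
Both reduce to kg·cd.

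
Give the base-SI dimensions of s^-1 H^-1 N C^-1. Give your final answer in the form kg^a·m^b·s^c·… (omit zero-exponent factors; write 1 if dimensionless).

m⁻¹·s⁻²·A

H = Wb/A (inductance = flux per current),
    = kg·m²·s⁻²·A⁻².
So H⁻¹ = kg⁻¹·m⁻²·s²·A².
N = kg·m/s² = kg·m·s⁻² (force = mass × acceleration).
C = A·s = s·A (charge = current × time).
So C⁻¹ = s⁻¹·A⁻¹.
Combining: s⁻¹·H⁻¹·N·C⁻¹ = s⁻¹ · (kg⁻¹·m⁻²·s²·A²) · (kg·m·s⁻²) · (s⁻¹·A⁻¹) = m⁻¹·s⁻²·A.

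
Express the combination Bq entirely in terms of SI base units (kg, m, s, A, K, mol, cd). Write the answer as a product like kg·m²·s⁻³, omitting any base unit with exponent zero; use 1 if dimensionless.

s⁻¹

Bq = 1/s = s⁻¹ (activity is decays per second).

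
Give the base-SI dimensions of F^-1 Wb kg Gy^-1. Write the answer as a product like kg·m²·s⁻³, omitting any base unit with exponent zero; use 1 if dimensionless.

kg³·m²·s⁻⁴·A⁻³

F = C/V (capacitance = charge per voltage),
    = A·s/(kg·m²·s⁻³·A⁻¹) (substituting C and V),
    = kg⁻¹·m⁻²·s⁴·A².
So F⁻¹ = kg·m²·s⁻⁴·A⁻².
Wb = V·s (flux: a volt is a weber per second),
    = kg·m²·s⁻²·A⁻¹.
Gy = J/kg (absorbed dose = energy per mass),
    = m²·s⁻².
So Gy⁻¹ = m⁻²·s².
Combining: F⁻¹·Wb·kg·Gy⁻¹ = (kg·m²·s⁻⁴·A⁻²) · (kg·m²·s⁻²·A⁻¹) · kg · (m⁻²·s²) = kg³·m²·s⁻⁴·A⁻³.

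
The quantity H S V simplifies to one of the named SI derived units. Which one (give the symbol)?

H = kg·m²·s⁻²·A⁻².
S = kg⁻¹·m⁻²·s³·A².
V = kg·m²·s⁻³·A⁻¹.
Combining: H·S·V = (kg·m²·s⁻²·A⁻²) · (kg⁻¹·m⁻²·s³·A²) · (kg·m²·s⁻³·A⁻¹) = kg·m²·s⁻²·A⁻¹.
kg·m²·s⁻²·A⁻¹ is the base-SI form of the weber.

Wb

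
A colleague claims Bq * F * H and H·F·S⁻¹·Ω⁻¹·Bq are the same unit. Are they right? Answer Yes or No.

Left side:
  Bq = s⁻¹.
  F = kg⁻¹·m⁻²·s⁴·A².
  H = kg·m²·s⁻²·A⁻².
  Combining: Bq·F·H = s⁻¹ · (kg⁻¹·m⁻²·s⁴·A²) · (kg·m²·s⁻²·A⁻²) = s.
Right side:
  H = Wb/A (inductance = flux per current),
      = kg·m²·s⁻²·A⁻².
  F = C/V (capacitance = charge per voltage),
      = A·s/(kg·m²·s⁻³·A⁻¹) (substituting C and V),
      = kg⁻¹·m⁻²·s⁴·A².
  S = 1/Ω (conductance is reciprocal resistance),
      = kg⁻¹·m⁻²·s³·A².
  So S⁻¹ = kg·m²·s⁻³·A⁻².
  Ω = V/A (resistance = voltage per current),
      = kg·m²·s⁻³·A⁻².
  So Ω⁻¹ = kg⁻¹·m⁻²·s³·A².
  Bq = 1/s = s⁻¹ (activity is decays per second).
  Combining: H·F·S⁻¹·Ω⁻¹·Bq = (kg·m²·s⁻²·A⁻²) · (kg⁻¹·m⁻²·s⁴·A²) · (kg·m²·s⁻³·A⁻²) · (kg⁻¹·m⁻²·s³·A²) · s⁻¹ = s.
Both reduce to s.

Yes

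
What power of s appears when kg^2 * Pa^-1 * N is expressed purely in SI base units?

Pa = N/m² (pressure = force per area),
    = kg·m⁻¹·s⁻².
So Pa⁻¹ = kg⁻¹·m·s².
N = kg·m/s² = kg·m·s⁻² (force = mass × acceleration).
Combining: kg²·Pa⁻¹·N = kg² · (kg⁻¹·m·s²) · (kg·m·s⁻²) = kg²·m².
The exponent of s is 0.

0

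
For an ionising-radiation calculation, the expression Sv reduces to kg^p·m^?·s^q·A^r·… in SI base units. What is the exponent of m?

Sv = J/kg (equivalent dose = energy per mass),
    = m²·s⁻².
The exponent of m is 2.

2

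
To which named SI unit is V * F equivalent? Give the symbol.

V = W/A (potential = power per current),
    = kg·m²·s⁻³·A⁻¹.
F = C/V (capacitance = charge per voltage),
    = A·s/(kg·m²·s⁻³·A⁻¹) (substituting C and V),
    = kg⁻¹·m⁻²·s⁴·A².
Combining: V·F = (kg·m²·s⁻³·A⁻¹) · (kg⁻¹·m⁻²·s⁴·A²) = s·A.
s·A is the base-SI form of the coulomb.

C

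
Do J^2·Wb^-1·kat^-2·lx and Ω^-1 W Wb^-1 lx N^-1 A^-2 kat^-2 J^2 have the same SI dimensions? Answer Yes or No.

No

Left side:
  J = N·m (work = force × distance),
      = kg·m²·s⁻².
  So J² = kg²·m⁴·s⁻⁴.
  Wb = V·s (flux: a volt is a weber per second),
      = kg·m²·s⁻²·A⁻¹.
  So Wb⁻¹ = kg⁻¹·m⁻²·s²·A.
  kat = mol/s = s⁻¹·mol (catalytic activity).
  So kat⁻² = s²·mol⁻².
  lx = lm/m² (illuminance = luminous flux per area),
      = m⁻²·cd.
  Combining: J²·Wb⁻¹·kat⁻²·lx = (kg²·m⁴·s⁻⁴) · (kg⁻¹·m⁻²·s²·A) · (s²·mol⁻²) · (m⁻²·cd) = kg·A·mol⁻²·cd.
Right side:
  Ω = kg·m²·s⁻³·A⁻².
  So Ω⁻¹ = kg⁻¹·m⁻²·s³·A².
  W = kg·m²·s⁻³.
  Wb = kg·m²·s⁻²·A⁻¹.
  So Wb⁻¹ = kg⁻¹·m⁻²·s²·A.
  lx = m⁻²·cd.
  N = kg·m·s⁻².
  So N⁻¹ = kg⁻¹·m⁻¹·s².
  kat = s⁻¹·mol.
  So kat⁻² = s²·mol⁻².
  J = kg·m²·s⁻².
  So J² = kg²·m⁴·s⁻⁴.
  Combining: Ω⁻¹·W·Wb⁻¹·lx·N⁻¹·A⁻²·kat⁻²·J² = (kg⁻¹·m⁻²·s³·A²) · (kg·m²·s⁻³) · (kg⁻¹·m⁻²·s²·A) · (m⁻²·cd) · (kg⁻¹·m⁻¹·s²) · A⁻² · (s²·mol⁻²) · (kg²·m⁴·s⁻⁴) = m⁻¹·s²·A·mol⁻²·cd.
Left is kg·A·mol⁻²·cd; right is m⁻¹·s²·A·mol⁻²·cd — different.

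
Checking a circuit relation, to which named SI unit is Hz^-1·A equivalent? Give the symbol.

C

Hz = s⁻¹.
So Hz⁻¹ = s.
Combining: Hz⁻¹·A = s · A = s·A.
s·A is the base-SI form of the coulomb.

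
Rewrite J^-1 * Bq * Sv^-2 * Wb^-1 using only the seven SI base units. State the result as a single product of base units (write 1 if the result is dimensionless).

J = N·m (work = force × distance),
    = kg·m²·s⁻².
So J⁻¹ = kg⁻¹·m⁻²·s².
Bq = 1/s = s⁻¹ (activity is decays per second).
Sv = J/kg (equivalent dose = energy per mass),
    = m²·s⁻².
So Sv⁻² = m⁻⁴·s⁴.
Wb = V·s (flux: a volt is a weber per second),
    = kg·m²·s⁻²·A⁻¹.
So Wb⁻¹ = kg⁻¹·m⁻²·s²·A.
Combining: J⁻¹·Bq·Sv⁻²·Wb⁻¹ = (kg⁻¹·m⁻²·s²) · s⁻¹ · (m⁻⁴·s⁴) · (kg⁻¹·m⁻²·s²·A) = kg⁻²·m⁻⁸·s⁷·A.

kg⁻²·m⁻⁸·s⁷·A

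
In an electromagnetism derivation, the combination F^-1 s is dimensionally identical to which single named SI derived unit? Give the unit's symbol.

F = C/V (capacitance = charge per voltage),
    = A·s/(kg·m²·s⁻³·A⁻¹) (substituting C and V),
    = kg⁻¹·m⁻²·s⁴·A².
So F⁻¹ = kg·m²·s⁻⁴·A⁻².
Combining: F⁻¹·s = (kg·m²·s⁻⁴·A⁻²) · s = kg·m²·s⁻³·A⁻².
kg·m²·s⁻³·A⁻² is the base-SI form of the ohm.

Ω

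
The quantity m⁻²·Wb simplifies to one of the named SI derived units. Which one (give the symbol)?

Wb = V·s (flux: a volt is a weber per second),
    = kg·m²·s⁻²·A⁻¹.
Combining: m⁻²·Wb = m⁻² · (kg·m²·s⁻²·A⁻¹) = kg·s⁻²·A⁻¹.
kg·s⁻²·A⁻¹ is the base-SI form of the tesla.

T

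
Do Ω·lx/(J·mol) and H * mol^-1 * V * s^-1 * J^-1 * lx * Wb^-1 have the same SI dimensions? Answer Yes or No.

Left side:
  J = kg·m²·s⁻².
  So J⁻¹ = kg⁻¹·m⁻²·s².
  Ω = kg·m²·s⁻³·A⁻².
  lx = m⁻²·cd.
  Combining: J⁻¹·mol⁻¹·Ω·lx = (kg⁻¹·m⁻²·s²) · mol⁻¹ · (kg·m²·s⁻³·A⁻²) · (m⁻²·cd) = m⁻²·s⁻¹·A⁻²·mol⁻¹·cd.
Right side:
  H = Wb/A (inductance = flux per current),
      = kg·m²·s⁻²·A⁻².
  V = W/A (potential = power per current),
      = kg·m²·s⁻³·A⁻¹.
  J = N·m (work = force × distance),
      = kg·m²·s⁻².
  So J⁻¹ = kg⁻¹·m⁻²·s².
  lx = lm/m² (illuminance = luminous flux per area),
      = m⁻²·cd.
  Wb = V·s (flux: a volt is a weber per second),
      = kg·m²·s⁻²·A⁻¹.
  So Wb⁻¹ = kg⁻¹·m⁻²·s²·A.
  Combining: H·mol⁻¹·V·s⁻¹·J⁻¹·lx·Wb⁻¹ = (kg·m²·s⁻²·A⁻²) · mol⁻¹ · (kg·m²·s⁻³·A⁻¹) · s⁻¹ · (kg⁻¹·m⁻²·s²) · (m⁻²·cd) · (kg⁻¹·m⁻²·s²·A) = m⁻²·s⁻²·A⁻²·mol⁻¹·cd.
Left is m⁻²·s⁻¹·A⁻²·mol⁻¹·cd; right is m⁻²·s⁻²·A⁻²·mol⁻¹·cd — different.

No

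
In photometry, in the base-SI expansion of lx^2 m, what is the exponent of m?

lx = m⁻²·cd.
So lx² = m⁻⁴·cd².
Combining: lx²·m = (m⁻⁴·cd²) · m = m⁻³·cd².
The exponent of m is -3.

-3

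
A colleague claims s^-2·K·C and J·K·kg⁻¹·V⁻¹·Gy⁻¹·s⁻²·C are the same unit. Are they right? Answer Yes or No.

Left side:
  C = A·s = s·A (charge = current × time).
  Combining: s⁻²·K·C = s⁻² · K · (s·A) = s⁻¹·A·K.
Right side:
  J = N·m (work = force × distance),
      = kg·m²·s⁻².
  V = W/A (potential = power per current),
      = kg·m²·s⁻³·A⁻¹.
  So V⁻¹ = kg⁻¹·m⁻²·s³·A.
  Gy = J/kg (absorbed dose = energy per mass),
      = m²·s⁻².
  So Gy⁻¹ = m⁻²·s².
  C = A·s = s·A (charge = current × time).
  Combining: J·K·kg⁻¹·V⁻¹·Gy⁻¹·s⁻²·C = (kg·m²·s⁻²) · K · kg⁻¹ · (kg⁻¹·m⁻²·s³·A) · (m⁻²·s²) · s⁻² · (s·A) = kg⁻¹·m⁻²·s²·A²·K.
Left is s⁻¹·A·K; right is kg⁻¹·m⁻²·s²·A²·K — different.

No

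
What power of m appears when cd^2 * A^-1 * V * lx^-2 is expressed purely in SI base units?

6

V = W/A (potential = power per current),
    = kg·m²·s⁻³·A⁻¹.
lx = lm/m² (illuminance = luminous flux per area),
    = m⁻²·cd.
So lx⁻² = m⁴·cd⁻².
Combining: cd²·A⁻¹·V·lx⁻² = cd² · A⁻¹ · (kg·m²·s⁻³·A⁻¹) · (m⁴·cd⁻²) = kg·m⁶·s⁻³·A⁻².
The exponent of m is 6.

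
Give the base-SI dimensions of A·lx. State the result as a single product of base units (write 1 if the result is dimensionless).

lx = m⁻²·cd.
Combining: A·lx = A · (m⁻²·cd) = m⁻²·A·cd.

m⁻²·A·cd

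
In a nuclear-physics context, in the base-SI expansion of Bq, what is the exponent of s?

-1

Bq = 1/s = s⁻¹ (activity is decays per second).
The exponent of s is -1.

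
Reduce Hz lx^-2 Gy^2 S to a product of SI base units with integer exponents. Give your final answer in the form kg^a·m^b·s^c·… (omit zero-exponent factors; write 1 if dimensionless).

Hz = 1/s = s⁻¹ (frequency is cycles per second).
lx = lm/m² (illuminance = luminous flux per area),
    = m⁻²·cd.
So lx⁻² = m⁴·cd⁻².
Gy = J/kg (absorbed dose = energy per mass),
    = m²·s⁻².
So Gy² = m⁴·s⁻⁴.
S = 1/Ω (conductance is reciprocal resistance),
    = kg⁻¹·m⁻²·s³·A².
Combining: Hz·lx⁻²·Gy²·S = s⁻¹ · (m⁴·cd⁻²) · (m⁴·s⁻⁴) · (kg⁻¹·m⁻²·s³·A²) = kg⁻¹·m⁶·s⁻²·A²·cd⁻².

kg⁻¹·m⁶·s⁻²·A²·cd⁻²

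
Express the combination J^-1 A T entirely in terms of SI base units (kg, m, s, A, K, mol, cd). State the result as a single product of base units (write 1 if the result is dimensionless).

m⁻²

J = N·m (work = force × distance),
    = kg·m²·s⁻².
So J⁻¹ = kg⁻¹·m⁻²·s².
T = Wb/m² (flux density = flux per area),
    = kg·s⁻²·A⁻¹.
Combining: J⁻¹·A·T = (kg⁻¹·m⁻²·s²) · A · (kg·s⁻²·A⁻¹) = m⁻².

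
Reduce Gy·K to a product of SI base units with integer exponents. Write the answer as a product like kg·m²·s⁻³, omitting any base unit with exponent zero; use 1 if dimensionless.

m²·s⁻²·K

Gy = J/kg (absorbed dose = energy per mass),
    = m²·s⁻².
Combining: Gy·K = (m²·s⁻²) · K = m²·s⁻²·K.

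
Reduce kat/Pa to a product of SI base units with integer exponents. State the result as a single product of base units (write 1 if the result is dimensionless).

kg⁻¹·m·s·mol

kat = mol/s = s⁻¹·mol (catalytic activity).
Pa = N/m² (pressure = force per area),
    = kg·m⁻¹·s⁻².
So Pa⁻¹ = kg⁻¹·m·s².
Combining: kat·Pa⁻¹ = (s⁻¹·mol) · (kg⁻¹·m·s²) = kg⁻¹·m·s·mol.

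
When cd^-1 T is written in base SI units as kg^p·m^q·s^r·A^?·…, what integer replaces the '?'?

-1

T = Wb/m² (flux density = flux per area),
    = kg·s⁻²·A⁻¹.
Combining: cd⁻¹·T = cd⁻¹ · (kg·s⁻²·A⁻¹) = kg·s⁻²·A⁻¹·cd⁻¹.
The exponent of A is -1.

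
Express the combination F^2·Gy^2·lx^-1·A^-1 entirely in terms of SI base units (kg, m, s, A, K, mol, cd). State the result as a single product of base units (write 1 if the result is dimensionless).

kg⁻²·m²·s⁴·A³·cd⁻¹

F = kg⁻¹·m⁻²·s⁴·A².
So F² = kg⁻²·m⁻⁴·s⁸·A⁴.
Gy = m²·s⁻².
So Gy² = m⁴·s⁻⁴.
lx = m⁻²·cd.
So lx⁻¹ = m²·cd⁻¹.
Combining: F²·Gy²·lx⁻¹·A⁻¹ = (kg⁻²·m⁻⁴·s⁸·A⁴) · (m⁴·s⁻⁴) · (m²·cd⁻¹) · A⁻¹ = kg⁻²·m²·s⁴·A³·cd⁻¹.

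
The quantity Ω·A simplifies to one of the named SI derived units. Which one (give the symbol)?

Ω = kg·m²·s⁻³·A⁻².
Combining: Ω·A = (kg·m²·s⁻³·A⁻²) · A = kg·m²·s⁻³·A⁻¹.
kg·m²·s⁻³·A⁻¹ is the base-SI form of the volt.

V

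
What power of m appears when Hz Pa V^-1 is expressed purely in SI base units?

Hz = 1/s = s⁻¹ (frequency is cycles per second).
Pa = N/m² (pressure = force per area),
    = kg·m⁻¹·s⁻².
V = W/A (potential = power per current),
    = kg·m²·s⁻³·A⁻¹.
So V⁻¹ = kg⁻¹·m⁻²·s³·A.
Combining: Hz·Pa·V⁻¹ = s⁻¹ · (kg·m⁻¹·s⁻²) · (kg⁻¹·m⁻²·s³·A) = m⁻³·A.
The exponent of m is -3.

-3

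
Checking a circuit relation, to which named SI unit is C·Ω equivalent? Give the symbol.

C = s·A.
Ω = kg·m²·s⁻³·A⁻².
Combining: C·Ω = (s·A) · (kg·m²·s⁻³·A⁻²) = kg·m²·s⁻²·A⁻¹.
kg·m²·s⁻²·A⁻¹ is the base-SI form of the weber.

Wb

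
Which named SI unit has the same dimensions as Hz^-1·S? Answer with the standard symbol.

F

Hz = s⁻¹.
So Hz⁻¹ = s.
S = kg⁻¹·m⁻²·s³·A².
Combining: Hz⁻¹·S = s · (kg⁻¹·m⁻²·s³·A²) = kg⁻¹·m⁻²·s⁴·A².
kg⁻¹·m⁻²·s⁴·A² is the base-SI form of the farad.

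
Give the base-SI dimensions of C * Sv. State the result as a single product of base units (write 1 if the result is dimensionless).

m²·s⁻¹·A

C = A·s = s·A (charge = current × time).
Sv = J/kg (equivalent dose = energy per mass),
    = m²·s⁻².
Combining: C·Sv = (s·A) · (m²·s⁻²) = m²·s⁻¹·A.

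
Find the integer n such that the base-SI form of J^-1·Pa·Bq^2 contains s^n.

J = kg·m²·s⁻².
So J⁻¹ = kg⁻¹·m⁻²·s².
Pa = kg·m⁻¹·s⁻².
Bq = s⁻¹.
So Bq² = s⁻².
Combining: J⁻¹·Pa·Bq² = (kg⁻¹·m⁻²·s²) · (kg·m⁻¹·s⁻²) · s⁻² = m⁻³·s⁻².
The exponent of s is -2.

-2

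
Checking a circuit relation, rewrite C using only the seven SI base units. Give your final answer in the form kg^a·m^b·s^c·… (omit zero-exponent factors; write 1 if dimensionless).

C = s·A.

s·A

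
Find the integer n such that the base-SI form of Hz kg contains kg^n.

Hz = 1/s = s⁻¹ (frequency is cycles per second).
Combining: Hz·kg = s⁻¹ · kg = kg·s⁻¹.
The exponent of kg is 1.

1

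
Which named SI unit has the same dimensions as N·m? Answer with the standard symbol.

J

N = kg·m/s² = kg·m·s⁻² (force = mass × acceleration).
Combining: N·m = (kg·m·s⁻²) · m = kg·m²·s⁻².
kg·m²·s⁻² is the base-SI form of the joule.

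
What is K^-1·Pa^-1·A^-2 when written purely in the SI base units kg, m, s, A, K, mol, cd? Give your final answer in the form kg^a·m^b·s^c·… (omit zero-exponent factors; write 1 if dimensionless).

Pa = N/m² (pressure = force per area),
    = kg·m⁻¹·s⁻².
So Pa⁻¹ = kg⁻¹·m·s².
Combining: K⁻¹·Pa⁻¹·A⁻² = K⁻¹ · (kg⁻¹·m·s²) · A⁻² = kg⁻¹·m·s²·A⁻²·K⁻¹.

kg⁻¹·m·s²·A⁻²·K⁻¹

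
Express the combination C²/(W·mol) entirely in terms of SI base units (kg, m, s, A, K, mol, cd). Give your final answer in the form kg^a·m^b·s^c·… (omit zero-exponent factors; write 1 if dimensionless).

kg⁻¹·m⁻²·s⁵·A²·mol⁻¹

W = kg·m²·s⁻³.
So W⁻¹ = kg⁻¹·m⁻²·s³.
C = s·A.
So C² = s²·A².
Combining: W⁻¹·mol⁻¹·C² = (kg⁻¹·m⁻²·s³) · mol⁻¹ · (s²·A²) = kg⁻¹·m⁻²·s⁵·A²·mol⁻¹.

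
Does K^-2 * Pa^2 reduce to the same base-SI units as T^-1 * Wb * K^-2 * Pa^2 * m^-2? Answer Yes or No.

Yes

Left side:
  Pa = N/m² (pressure = force per area),
      = kg·m⁻¹·s⁻².
  So Pa² = kg²·m⁻²·s⁻⁴.
  Combining: K⁻²·Pa² = K⁻² · (kg²·m⁻²·s⁻⁴) = kg²·m⁻²·s⁻⁴·K⁻².
Right side:
  T = kg·s⁻²·A⁻¹.
  So T⁻¹ = kg⁻¹·s²·A.
  Wb = kg·m²·s⁻²·A⁻¹.
  Pa = kg·m⁻¹·s⁻².
  So Pa² = kg²·m⁻²·s⁻⁴.
  Combining: T⁻¹·Wb·K⁻²·Pa²·m⁻² = (kg⁻¹·s²·A) · (kg·m²·s⁻²·A⁻¹) · K⁻² · (kg²·m⁻²·s⁻⁴) · m⁻² = kg²·m⁻²·s⁻⁴·K⁻².
Both reduce to kg²·m⁻²·s⁻⁴·K⁻².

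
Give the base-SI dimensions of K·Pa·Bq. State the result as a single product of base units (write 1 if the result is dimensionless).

kg·m⁻¹·s⁻³·K

Pa = N/m² (pressure = force per area),
    = kg·m⁻¹·s⁻².
Bq = 1/s = s⁻¹ (activity is decays per second).
Combining: K·Pa·Bq = K · (kg·m⁻¹·s⁻²) · s⁻¹ = kg·m⁻¹·s⁻³·K.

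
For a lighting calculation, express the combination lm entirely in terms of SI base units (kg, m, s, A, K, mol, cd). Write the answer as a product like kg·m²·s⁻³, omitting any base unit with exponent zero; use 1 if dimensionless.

lm = cd·sr = cd (luminous flux; sr is dimensionless).

cd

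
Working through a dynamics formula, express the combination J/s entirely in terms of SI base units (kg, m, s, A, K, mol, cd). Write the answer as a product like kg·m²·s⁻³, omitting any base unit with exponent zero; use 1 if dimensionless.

J = kg·m²·s⁻².
Combining: s⁻¹·J = s⁻¹ · (kg·m²·s⁻²) = kg·m²·s⁻³.

kg·m²·s⁻³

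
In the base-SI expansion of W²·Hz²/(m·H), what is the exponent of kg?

W = kg·m²·s⁻³.
So W² = kg²·m⁴·s⁻⁶.
Hz = s⁻¹.
So Hz² = s⁻².
H = kg·m²·s⁻²·A⁻².
So H⁻¹ = kg⁻¹·m⁻²·s²·A².
Combining: W²·m⁻¹·Hz²·H⁻¹ = (kg²·m⁴·s⁻⁶) · m⁻¹ · s⁻² · (kg⁻¹·m⁻²·s²·A²) = kg·m·s⁻⁶·A².
The exponent of kg is 1.

1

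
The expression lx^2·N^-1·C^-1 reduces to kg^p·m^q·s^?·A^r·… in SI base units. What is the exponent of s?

1

lx = lm/m² (illuminance = luminous flux per area),
    = m⁻²·cd.
So lx² = m⁻⁴·cd².
N = kg·m/s² = kg·m·s⁻² (force = mass × acceleration).
So N⁻¹ = kg⁻¹·m⁻¹·s².
C = A·s = s·A (charge = current × time).
So C⁻¹ = s⁻¹·A⁻¹.
Combining: lx²·N⁻¹·C⁻¹ = (m⁻⁴·cd²) · (kg⁻¹·m⁻¹·s²) · (s⁻¹·A⁻¹) = kg⁻¹·m⁻⁵·s·A⁻¹·cd².
The exponent of s is 1.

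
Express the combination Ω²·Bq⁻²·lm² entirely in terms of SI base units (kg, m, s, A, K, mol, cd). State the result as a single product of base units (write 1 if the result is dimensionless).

Ω = V/A (resistance = voltage per current),
    = kg·m²·s⁻³·A⁻².
So Ω² = kg²·m⁴·s⁻⁶·A⁻⁴.
Bq = 1/s = s⁻¹ (activity is decays per second).
So Bq⁻² = s².
lm = cd·sr = cd (luminous flux; sr is dimensionless).
So lm² = cd².
Combining: Ω²·Bq⁻²·lm² = (kg²·m⁴·s⁻⁶·A⁻⁴) · s² · cd² = kg²·m⁴·s⁻⁴·A⁻⁴·cd².

kg²·m⁴·s⁻⁴·A⁻⁴·cd²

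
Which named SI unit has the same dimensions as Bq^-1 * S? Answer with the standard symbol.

Bq = 1/s = s⁻¹ (activity is decays per second).
So Bq⁻¹ = s.
S = 1/Ω (conductance is reciprocal resistance),
    = kg⁻¹·m⁻²·s³·A².
Combining: Bq⁻¹·S = s · (kg⁻¹·m⁻²·s³·A²) = kg⁻¹·m⁻²·s⁴·A².
kg⁻¹·m⁻²·s⁴·A² is the base-SI form of the farad.

F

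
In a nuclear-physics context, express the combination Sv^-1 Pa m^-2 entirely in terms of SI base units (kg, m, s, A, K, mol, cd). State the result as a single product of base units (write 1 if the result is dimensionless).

kg·m⁻⁵

Sv = m²·s⁻².
So Sv⁻¹ = m⁻²·s².
Pa = kg·m⁻¹·s⁻².
Combining: Sv⁻¹·Pa·m⁻² = (m⁻²·s²) · (kg·m⁻¹·s⁻²) · m⁻² = kg·m⁻⁵.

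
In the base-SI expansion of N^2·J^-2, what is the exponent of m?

-2

N = kg·m/s² = kg·m·s⁻² (force = mass × acceleration).
So N² = kg²·m²·s⁻⁴.
J = N·m (work = force × distance),
    = kg·m²·s⁻².
So J⁻² = kg⁻²·m⁻⁴·s⁴.
Combining: N²·J⁻² = (kg²·m²·s⁻⁴) · (kg⁻²·m⁻⁴·s⁴) = m⁻².
The exponent of m is -2.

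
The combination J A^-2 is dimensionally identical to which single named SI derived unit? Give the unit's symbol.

J = N·m (work = force × distance),
    = kg·m²·s⁻².
Combining: J·A⁻² = (kg·m²·s⁻²) · A⁻² = kg·m²·s⁻²·A⁻².
kg·m²·s⁻²·A⁻² is the base-SI form of the henry.

H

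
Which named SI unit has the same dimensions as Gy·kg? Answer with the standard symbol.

J

Gy = m²·s⁻².
Combining: Gy·kg = (m²·s⁻²) · kg = kg·m²·s⁻².
kg·m²·s⁻² is the base-SI form of the joule.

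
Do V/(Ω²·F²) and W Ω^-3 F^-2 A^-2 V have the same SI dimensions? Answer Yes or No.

Left side:
  Ω = V/A (resistance = voltage per current),
      = kg·m²·s⁻³·A⁻².
  So Ω⁻² = kg⁻²·m⁻⁴·s⁶·A⁴.
  F = C/V (capacitance = charge per voltage),
      = A·s/(kg·m²·s⁻³·A⁻¹) (substituting C and V),
      = kg⁻¹·m⁻²·s⁴·A².
  So F⁻² = kg²·m⁴·s⁻⁸·A⁻⁴.
  V = W/A (potential = power per current),
      = kg·m²·s⁻³·A⁻¹.
  Combining: Ω⁻²·F⁻²·V = (kg⁻²·m⁻⁴·s⁶·A⁴) · (kg²·m⁴·s⁻⁸·A⁻⁴) · (kg·m²·s⁻³·A⁻¹) = kg·m²·s⁻⁵·A⁻¹.
Right side:
  W = J/s (power = energy per time),
      = kg·m²·s⁻³.
  Ω = V/A (resistance = voltage per current),
      = kg·m²·s⁻³·A⁻².
  So Ω⁻³ = kg⁻³·m⁻⁶·s⁹·A⁶.
  F = C/V (capacitance = charge per voltage),
      = A·s/(kg·m²·s⁻³·A⁻¹) (substituting C and V),
      = kg⁻¹·m⁻²·s⁴·A².
  So F⁻² = kg²·m⁴·s⁻⁸·A⁻⁴.
  V = W/A (potential = power per current),
      = kg·m²·s⁻³·A⁻¹.
  Combining: W·Ω⁻³·F⁻²·A⁻²·V = (kg·m²·s⁻³) · (kg⁻³·m⁻⁶·s⁹·A⁶) · (kg²·m⁴·s⁻⁸·A⁻⁴) · A⁻² · (kg·m²·s⁻³·A⁻¹) = kg·m²·s⁻⁵·A⁻¹.
Both reduce to kg·m²·s⁻⁵·A⁻¹.

Yes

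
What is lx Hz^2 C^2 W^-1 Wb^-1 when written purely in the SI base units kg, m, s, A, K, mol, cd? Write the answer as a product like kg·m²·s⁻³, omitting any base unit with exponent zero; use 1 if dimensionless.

kg⁻²·m⁻⁶·s⁵·A³·cd

lx = m⁻²·cd.
Hz = s⁻¹.
So Hz² = s⁻².
C = s·A.
So C² = s²·A².
W = kg·m²·s⁻³.
So W⁻¹ = kg⁻¹·m⁻²·s³.
Wb = kg·m²·s⁻²·A⁻¹.
So Wb⁻¹ = kg⁻¹·m⁻²·s²·A.
Combining: lx·Hz²·C²·W⁻¹·Wb⁻¹ = (m⁻²·cd) · s⁻² · (s²·A²) · (kg⁻¹·m⁻²·s³) · (kg⁻¹·m⁻²·s²·A) = kg⁻²·m⁻⁶·s⁵·A³·cd.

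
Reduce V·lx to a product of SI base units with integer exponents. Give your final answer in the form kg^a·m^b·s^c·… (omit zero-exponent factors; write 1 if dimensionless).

kg·s⁻³·A⁻¹·cd

V = W/A (potential = power per current),
    = kg·m²·s⁻³·A⁻¹.
lx = lm/m² (illuminance = luminous flux per area),
    = m⁻²·cd.
Combining: V·lx = (kg·m²·s⁻³·A⁻¹) · (m⁻²·cd) = kg·s⁻³·A⁻¹·cd.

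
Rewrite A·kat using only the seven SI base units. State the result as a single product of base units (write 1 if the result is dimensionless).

s⁻¹·A·mol

kat = mol/s = s⁻¹·mol (catalytic activity).
Combining: A·kat = A · (s⁻¹·mol) = s⁻¹·A·mol.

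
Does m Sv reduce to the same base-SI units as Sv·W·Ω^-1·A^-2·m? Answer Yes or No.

Left side:
  Sv = J/kg (equivalent dose = energy per mass),
      = m²·s⁻².
  Combining: m·Sv = m · (m²·s⁻²) = m³·s⁻².
Right side:
  Sv = J/kg (equivalent dose = energy per mass),
      = m²·s⁻².
  W = J/s (power = energy per time),
      = kg·m²·s⁻³.
  Ω = V/A (resistance = voltage per current),
      = kg·m²·s⁻³·A⁻².
  So Ω⁻¹ = kg⁻¹·m⁻²·s³·A².
  Combining: Sv·W·Ω⁻¹·A⁻²·m = (m²·s⁻²) · (kg·m²·s⁻³) · (kg⁻¹·m⁻²·s³·A²) · A⁻² · m = m³·s⁻².
Both reduce to m³·s⁻².

Yes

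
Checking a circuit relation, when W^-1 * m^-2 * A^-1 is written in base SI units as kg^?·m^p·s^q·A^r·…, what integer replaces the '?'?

-1

W = J/s (power = energy per time),
    = kg·m²·s⁻³.
So W⁻¹ = kg⁻¹·m⁻²·s³.
Combining: W⁻¹·m⁻²·A⁻¹ = (kg⁻¹·m⁻²·s³) · m⁻² · A⁻¹ = kg⁻¹·m⁻⁴·s³·A⁻¹.
The exponent of kg is -1.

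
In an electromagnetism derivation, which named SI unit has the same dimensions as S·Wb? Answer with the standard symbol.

S = 1/Ω (conductance is reciprocal resistance),
    = kg⁻¹·m⁻²·s³·A².
Wb = V·s (flux: a volt is a weber per second),
    = kg·m²·s⁻²·A⁻¹.
Combining: S·Wb = (kg⁻¹·m⁻²·s³·A²) · (kg·m²·s⁻²·A⁻¹) = s·A.
s·A is the base-SI form of the coulomb.

C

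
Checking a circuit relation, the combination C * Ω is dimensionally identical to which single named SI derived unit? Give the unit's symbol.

Wb

C = A·s = s·A (charge = current × time).
Ω = V/A (resistance = voltage per current),
    = kg·m²·s⁻³·A⁻².
Combining: C·Ω = (s·A) · (kg·m²·s⁻³·A⁻²) = kg·m²·s⁻²·A⁻¹.
kg·m²·s⁻²·A⁻¹ is the base-SI form of the weber.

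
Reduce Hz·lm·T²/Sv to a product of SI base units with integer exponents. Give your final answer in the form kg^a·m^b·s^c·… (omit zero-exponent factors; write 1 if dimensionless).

kg²·m⁻²·s⁻³·A⁻²·cd

Sv = J/kg (equivalent dose = energy per mass),
    = m²·s⁻².
So Sv⁻¹ = m⁻²·s².
Hz = 1/s = s⁻¹ (frequency is cycles per second).
lm = cd·sr = cd (luminous flux; sr is dimensionless).
T = Wb/m² (flux density = flux per area),
    = kg·s⁻²·A⁻¹.
So T² = kg²·s⁻⁴·A⁻².
Combining: Sv⁻¹·Hz·lm·T² = (m⁻²·s²) · s⁻¹ · cd · (kg²·s⁻⁴·A⁻²) = kg²·m⁻²·s⁻³·A⁻²·cd.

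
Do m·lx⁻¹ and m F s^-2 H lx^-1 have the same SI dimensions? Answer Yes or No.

Left side:
  lx = lm/m² (illuminance = luminous flux per area),
      = m⁻²·cd.
  So lx⁻¹ = m²·cd⁻¹.
  Combining: m·lx⁻¹ = m · (m²·cd⁻¹) = m³·cd⁻¹.
Right side:
  F = C/V (capacitance = charge per voltage),
      = A·s/(kg·m²·s⁻³·A⁻¹) (substituting C and V),
      = kg⁻¹·m⁻²·s⁴·A².
  H = Wb/A (inductance = flux per current),
      = kg·m²·s⁻²·A⁻².
  lx = lm/m² (illuminance = luminous flux per area),
      = m⁻²·cd.
  So lx⁻¹ = m²·cd⁻¹.
  Combining: m·F·s⁻²·H·lx⁻¹ = m · (kg⁻¹·m⁻²·s⁴·A²) · s⁻² · (kg·m²·s⁻²·A⁻²) · (m²·cd⁻¹) = m³·cd⁻¹.
Both reduce to m³·cd⁻¹.

Yes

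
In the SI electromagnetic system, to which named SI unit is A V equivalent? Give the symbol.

V = kg·m²·s⁻³·A⁻¹.
Combining: A·V = A · (kg·m²·s⁻³·A⁻¹) = kg·m²·s⁻³.
kg·m²·s⁻³ is the base-SI form of the watt.

W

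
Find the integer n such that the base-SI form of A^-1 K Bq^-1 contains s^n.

1

Bq = 1/s = s⁻¹ (activity is decays per second).
So Bq⁻¹ = s.
Combining: A⁻¹·K·Bq⁻¹ = A⁻¹ · K · s = s·A⁻¹·K.
The exponent of s is 1.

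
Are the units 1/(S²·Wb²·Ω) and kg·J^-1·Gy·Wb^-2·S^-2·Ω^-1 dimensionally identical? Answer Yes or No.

Left side:
  S = kg⁻¹·m⁻²·s³·A².
  So S⁻² = kg²·m⁴·s⁻⁶·A⁻⁴.
  Wb = kg·m²·s⁻²·A⁻¹.
  So Wb⁻² = kg⁻²·m⁻⁴·s⁴·A².
  Ω = kg·m²·s⁻³·A⁻².
  So Ω⁻¹ = kg⁻¹·m⁻²·s³·A².
  Combining: S⁻²·Wb⁻²·Ω⁻¹ = (kg²·m⁴·s⁻⁶·A⁻⁴) · (kg⁻²·m⁻⁴·s⁴·A²) · (kg⁻¹·m⁻²·s³·A²) = kg⁻¹·m⁻²·s.
Right side:
  J = N·m (work = force × distance),
      = kg·m²·s⁻².
  So J⁻¹ = kg⁻¹·m⁻²·s².
  Gy = J/kg (absorbed dose = energy per mass),
      = m²·s⁻².
  Wb = V·s (flux: a volt is a weber per second),
      = kg·m²·s⁻²·A⁻¹.
  So Wb⁻² = kg⁻²·m⁻⁴·s⁴·A².
  S = 1/Ω (conductance is reciprocal resistance),
      = kg⁻¹·m⁻²·s³·A².
  So S⁻² = kg²·m⁴·s⁻⁶·A⁻⁴.
  Ω = V/A (resistance = voltage per current),
      = kg·m²·s⁻³·A⁻².
  So Ω⁻¹ = kg⁻¹·m⁻²·s³·A².
  Combining: kg·J⁻¹·Gy·Wb⁻²·S⁻²·Ω⁻¹ = kg · (kg⁻¹·m⁻²·s²) · (m²·s⁻²) · (kg⁻²·m⁻⁴·s⁴·A²) · (kg²·m⁴·s⁻⁶·A⁻⁴) · (kg⁻¹·m⁻²·s³·A²) = kg⁻¹·m⁻²·s.
Both reduce to kg⁻¹·m⁻²·s.

Yes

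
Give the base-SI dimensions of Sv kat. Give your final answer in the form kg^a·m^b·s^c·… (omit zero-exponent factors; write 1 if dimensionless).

m²·s⁻³·mol

Sv = m²·s⁻².
kat = s⁻¹·mol.
Combining: Sv·kat = (m²·s⁻²) · (s⁻¹·mol) = m²·s⁻³·mol.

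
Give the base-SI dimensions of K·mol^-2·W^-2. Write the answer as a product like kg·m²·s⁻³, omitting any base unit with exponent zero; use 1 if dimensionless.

kg⁻²·m⁻⁴·s⁶·K·mol⁻²

W = J/s (power = energy per time),
    = kg·m²·s⁻³.
So W⁻² = kg⁻²·m⁻⁴·s⁶.
Combining: K·mol⁻²·W⁻² = K · mol⁻² · (kg⁻²·m⁻⁴·s⁶) = kg⁻²·m⁻⁴·s⁶·K·mol⁻².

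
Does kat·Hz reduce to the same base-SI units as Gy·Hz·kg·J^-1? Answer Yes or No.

Left side:
  kat = mol/s = s⁻¹·mol (catalytic activity).
  Hz = 1/s = s⁻¹ (frequency is cycles per second).
  Combining: kat·Hz = (s⁻¹·mol) · s⁻¹ = s⁻²·mol.
Right side:
  Gy = J/kg (absorbed dose = energy per mass),
      = m²·s⁻².
  Hz = 1/s = s⁻¹ (frequency is cycles per second).
  J = N·m (work = force × distance),
      = kg·m²·s⁻².
  So J⁻¹ = kg⁻¹·m⁻²·s².
  Combining: Gy·Hz·kg·J⁻¹ = (m²·s⁻²) · s⁻¹ · kg · (kg⁻¹·m⁻²·s²) = s⁻¹.
Left is s⁻²·mol; right is s⁻¹ — different.

No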